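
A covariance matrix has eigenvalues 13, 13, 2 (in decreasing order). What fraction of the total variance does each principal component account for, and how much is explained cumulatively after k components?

Step 1 — total variance = trace(Sigma) = Σ λ_i = 13 + 13 + 2 = 28.

Step 2 — fraction explained by component i = λ_i / Σ λ:
  PC1: 13/28 = 0.4643
  PC2: 13/28 = 0.4643
  PC3: 2/28 = 0.0714

Step 3 — cumulative fraction after k components = (λ_1 + ... + λ_k) / Σ λ:
  k = 1: 13/28 = 0.4643
  k = 2: (13 + 13)/28 = 26/28 = 0.9286
  k = 3: (13 + 13 + 2)/28 = 28/28 = 1

Summary (fraction, with percent):

explained: PC1 0.4643 (46.43%), PC2 0.4643 (46.43%), PC3 0.0714 (7.14%);  cumulative: 0.4643, 0.9286, 1


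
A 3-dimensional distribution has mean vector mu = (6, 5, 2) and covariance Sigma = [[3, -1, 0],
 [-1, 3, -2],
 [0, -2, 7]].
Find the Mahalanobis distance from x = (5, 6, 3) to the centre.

Step 1 — centre the observation: (x - mu) = (-1, 1, 1).

Step 2 — invert Sigma (cofactor / det for 3×3, or solve directly):
  Sigma^{-1} = [[0.3864, 0.1591, 0.0455],
 [0.1591, 0.4773, 0.1364],
 [0.0455, 0.1364, 0.1818]].

Step 3 — form the quadratic (x - mu)^T · Sigma^{-1} · (x - mu):
  Sigma^{-1} · (x - mu) = (-0.1818, 0.4545, 0.2727).
  (x - mu)^T · [Sigma^{-1} · (x - mu)] = (-1)·(-0.1818) + (1)·(0.4545) + (1)·(0.2727) = 0.9091.

Step 4 — take square root: d = √(0.9091) ≈ 0.9535.

d(x, mu) = √(0.9091) ≈ 0.9535


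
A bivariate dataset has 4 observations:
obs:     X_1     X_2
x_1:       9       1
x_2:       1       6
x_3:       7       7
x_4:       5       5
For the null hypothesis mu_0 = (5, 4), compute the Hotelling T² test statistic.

Step 1 — sample mean vector:
  mean(X_1) = (9 + 1 + 7 + 5) / 4 = 22/4 = 5.5
  mean(X_2) = (1 + 6 + 7 + 5) / 4 = 19/4 = 4.75
  x̄ = (5.5, 4.75),  deviation x̄ - mu_0 = (5.5, 4.75) - (5, 4) = (0.5, 0.75).

Step 2 — sample covariance matrix, S[i,j] = (1/(n-1)) · Σ_k (x_{k,i} - mean_i) · (x_{k,j} - mean_j), divisor n-1 = 3:
  S[X_1,X_1] = ((3.5)·(3.5) + (-4.5)·(-4.5) + (1.5)·(1.5) + (-0.5)·(-0.5)) / 3 = 35/3 = 11.6667
  S[X_1,X_2] = ((3.5)·(-3.75) + (-4.5)·(1.25) + (1.5)·(2.25) + (-0.5)·(0.25)) / 3 = -15.5/3 = -5.1667
  S[X_2,X_2] = ((-3.75)·(-3.75) + (1.25)·(1.25) + (2.25)·(2.25) + (0.25)·(0.25)) / 3 = 20.75/3 = 6.9167
  S = [[11.6667, -5.1667],
 [-5.1667, 6.9167]].

Step 3 — invert S. det(S) = 11.6667·6.9167 - (-5.1667)² = 54.
  S^{-1} = (1/det) · [[d, -b], [-b, a]] = [[0.1281, 0.0957],
 [0.0957, 0.216]].

Step 4 — quadratic form (x̄ - mu_0)^T · S^{-1} · (x̄ - mu_0):
  S^{-1} · (x̄ - mu_0) = (0.1358, 0.2099),
  (x̄ - mu_0)^T · [...] = (0.5)·(0.1358) + (0.75)·(0.2099) = 0.2253.

Step 5 — scale by n: T² = 4 · 0.2253 = 0.9012.

T² ≈ 0.9012


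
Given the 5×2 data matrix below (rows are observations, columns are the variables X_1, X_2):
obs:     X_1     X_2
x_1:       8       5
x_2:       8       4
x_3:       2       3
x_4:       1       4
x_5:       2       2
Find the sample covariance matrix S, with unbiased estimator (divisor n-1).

Step 1 — column means:
  mean(X_1) = (8 + 8 + 2 + 1 + 2) / 5 = 21/5 = 4.2
  mean(X_2) = (5 + 4 + 3 + 4 + 2) / 5 = 18/5 = 3.6

Step 2 — sample covariance S[i,j] = (1/(n-1)) · Σ_k (x_{k,i} - mean_i) · (x_{k,j} - mean_j), with n-1 = 4.
  S[X_1,X_1] = ((3.8)·(3.8) + (3.8)·(3.8) + (-2.2)·(-2.2) + (-3.2)·(-3.2) + (-2.2)·(-2.2)) / 4 = 48.8/4 = 12.2
  S[X_1,X_2] = ((3.8)·(1.4) + (3.8)·(0.4) + (-2.2)·(-0.6) + (-3.2)·(0.4) + (-2.2)·(-1.6)) / 4 = 10.4/4 = 2.6
  S[X_2,X_2] = ((1.4)·(1.4) + (0.4)·(0.4) + (-0.6)·(-0.6) + (0.4)·(0.4) + (-1.6)·(-1.6)) / 4 = 5.2/4 = 1.3

S is symmetric (S[j,i] = S[i,j]). Assembling:

S = [[12.2, 2.6],
 [2.6, 1.3]]


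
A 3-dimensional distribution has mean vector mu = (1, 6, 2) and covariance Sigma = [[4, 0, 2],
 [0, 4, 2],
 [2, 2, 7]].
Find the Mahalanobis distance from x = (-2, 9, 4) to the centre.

Step 1 — centre the observation: (x - mu) = (-3, 3, 2).

Step 2 — invert Sigma (cofactor / det for 3×3, or solve directly):
  Sigma^{-1} = [[0.3, 0.05, -0.1],
 [0.05, 0.3, -0.1],
 [-0.1, -0.1, 0.2]].

Step 3 — form the quadratic (x - mu)^T · Sigma^{-1} · (x - mu):
  Sigma^{-1} · (x - mu) = (-0.95, 0.55, 0.4).
  (x - mu)^T · [Sigma^{-1} · (x - mu)] = (-3)·(-0.95) + (3)·(0.55) + (2)·(0.4) = 5.3.

Step 4 — take square root: d = √(5.3) ≈ 2.3022.

d(x, mu) = √(5.3) ≈ 2.3022


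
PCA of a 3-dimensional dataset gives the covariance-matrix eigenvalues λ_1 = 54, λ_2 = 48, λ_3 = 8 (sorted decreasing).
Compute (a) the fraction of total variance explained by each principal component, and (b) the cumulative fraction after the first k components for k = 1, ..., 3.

Step 1 — total variance = trace(Sigma) = Σ λ_i = 54 + 48 + 8 = 110.

Step 2 — fraction explained by component i = λ_i / Σ λ:
  PC1: 54/110 = 0.4909
  PC2: 48/110 = 0.4364
  PC3: 8/110 = 0.0727

Step 3 — cumulative fraction after k components = (λ_1 + ... + λ_k) / Σ λ:
  k = 1: 54/110 = 0.4909
  k = 2: (54 + 48)/110 = 102/110 = 0.9273
  k = 3: (54 + 48 + 8)/110 = 110/110 = 1

Summary (fraction, with percent):

explained: PC1 0.4909 (49.09%), PC2 0.4364 (43.64%), PC3 0.0727 (7.27%);  cumulative: 0.4909, 0.9273, 1


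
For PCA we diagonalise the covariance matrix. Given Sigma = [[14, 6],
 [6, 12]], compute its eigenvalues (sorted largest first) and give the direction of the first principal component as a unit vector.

Step 1 — characteristic polynomial of 2×2 Sigma:
  det(Sigma - λI) = λ² - trace · λ + det = 0.
  trace = 14 + 12 = 26, det = 14·12 - (6)² = 132.
Step 2 — discriminant:
  Δ = trace² - 4·det = 676 - 528 = 148.
Step 3 — eigenvalues:
  λ = (trace ± √Δ)/2 = (26 ± 12.1655)/2,
  λ_1 = 19.0828,  λ_2 = 6.9172.

Step 4 — unit eigenvector for λ_1: solve (Sigma - λ_1 I)v = 0. First row:
  (14 - 19.0828)·v_x + (6)·v_y = 0, i.e. (-5.0828)·v_x + (6)·v_y = 0,
  so v ∝ (b, λ_1 - a) = (6, 5.0828) = u.
  ||u|| = √((6)² + (5.0828)²) = √(61.8345) ≈ 7.8635,
  v_1 = u/||u|| ≈ (0.763, 0.6464) (||v_1|| = 1).

λ_1 = 19.0828,  λ_2 = 6.9172;  v_1 ≈ (0.763, 0.6464)


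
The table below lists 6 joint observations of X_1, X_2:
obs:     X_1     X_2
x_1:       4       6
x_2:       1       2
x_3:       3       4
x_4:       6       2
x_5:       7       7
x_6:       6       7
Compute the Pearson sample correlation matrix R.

Step 1 — column means:
  mean(X_1) = (4 + 1 + 3 + 6 + 7 + 6) / 6 = 27/6 = 4.5
  mean(X_2) = (6 + 2 + 4 + 2 + 7 + 7) / 6 = 28/6 = 4.6667

Step 2 — sample variances and covariances s[i,j] = (1/(n-1)) · Σ_k (x_{k,i} - mean_i) · (x_{k,j} - mean_j), with n-1 = 5:
  s[X_1,X_1] = ((-0.5)·(-0.5) + (-3.5)·(-3.5) + (-1.5)·(-1.5) + (1.5)·(1.5) + (2.5)·(2.5) + (1.5)·(1.5)) / 5 = 25.5/5 = 5.1
  s[X_1,X_2] = ((-0.5)·(1.3333) + (-3.5)·(-2.6667) + (-1.5)·(-0.6667) + (1.5)·(-2.6667) + (2.5)·(2.3333) + (1.5)·(2.3333)) / 5 = 15/5 = 3
  s[X_2,X_2] = ((1.3333)·(1.3333) + (-2.6667)·(-2.6667) + (-0.6667)·(-0.6667) + (-2.6667)·(-2.6667) + (2.3333)·(2.3333) + (2.3333)·(2.3333)) / 5 = 27.3333/5 = 5.4667
  Sample standard deviations s_i = √(s[i,i]):
  s(X_1) = √(5.1) = 2.2583
  s(X_2) = √(5.4667) = 2.3381

Step 3 — r_{ij} = s_{ij} / (s_i · s_j):
  r[X_1,X_1] = 1 (diagonal).
  r[X_1,X_2] = 3 / (2.2583 · 2.3381) = 3 / 5.2802 = 0.5682
  r[X_2,X_2] = 1 (diagonal).

R is symmetric with unit diagonal. Assembling:

R = [[1, 0.5682],
 [0.5682, 1]]


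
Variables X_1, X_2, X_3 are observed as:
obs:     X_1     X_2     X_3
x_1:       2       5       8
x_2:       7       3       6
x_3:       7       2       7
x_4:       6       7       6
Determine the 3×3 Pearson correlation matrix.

Step 1 — column means:
  mean(X_1) = (2 + 7 + 7 + 6) / 4 = 22/4 = 5.5
  mean(X_2) = (5 + 3 + 2 + 7) / 4 = 17/4 = 4.25
  mean(X_3) = (8 + 6 + 7 + 6) / 4 = 27/4 = 6.75

Step 2 — sample variances and covariances s[i,j] = (1/(n-1)) · Σ_k (x_{k,i} - mean_i) · (x_{k,j} - mean_j), with n-1 = 3:
  s[X_1,X_1] = ((-3.5)·(-3.5) + (1.5)·(1.5) + (1.5)·(1.5) + (0.5)·(0.5)) / 3 = 17/3 = 5.6667
  s[X_1,X_2] = ((-3.5)·(0.75) + (1.5)·(-1.25) + (1.5)·(-2.25) + (0.5)·(2.75)) / 3 = -6.5/3 = -2.1667
  s[X_1,X_3] = ((-3.5)·(1.25) + (1.5)·(-0.75) + (1.5)·(0.25) + (0.5)·(-0.75)) / 3 = -5.5/3 = -1.8333
  s[X_2,X_2] = ((0.75)·(0.75) + (-1.25)·(-1.25) + (-2.25)·(-2.25) + (2.75)·(2.75)) / 3 = 14.75/3 = 4.9167
  s[X_2,X_3] = ((0.75)·(1.25) + (-1.25)·(-0.75) + (-2.25)·(0.25) + (2.75)·(-0.75)) / 3 = -0.75/3 = -0.25
  s[X_3,X_3] = ((1.25)·(1.25) + (-0.75)·(-0.75) + (0.25)·(0.25) + (-0.75)·(-0.75)) / 3 = 2.75/3 = 0.9167
  Sample standard deviations s_i = √(s[i,i]):
  s(X_1) = √(5.6667) = 2.3805
  s(X_2) = √(4.9167) = 2.2174
  s(X_3) = √(0.9167) = 0.9574

Step 3 — r_{ij} = s_{ij} / (s_i · s_j):
  r[X_1,X_1] = 1 (diagonal).
  r[X_1,X_2] = -2.1667 / (2.3805 · 2.2174) = -2.1667 / 5.2784 = -0.4105
  r[X_1,X_3] = -1.8333 / (2.3805 · 0.9574) = -1.8333 / 2.2791 = -0.8044
  r[X_2,X_2] = 1 (diagonal).
  r[X_2,X_3] = -0.25 / (2.2174 · 0.9574) = -0.25 / 2.123 = -0.1178
  r[X_3,X_3] = 1 (diagonal).

R is symmetric with unit diagonal. Assembling:

R = [[1, -0.4105, -0.8044],
 [-0.4105, 1, -0.1178],
 [-0.8044, -0.1178, 1]]


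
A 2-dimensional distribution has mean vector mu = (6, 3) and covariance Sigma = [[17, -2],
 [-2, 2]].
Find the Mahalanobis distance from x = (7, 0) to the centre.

Step 1 — centre the observation: (x - mu) = (1, -3).

Step 2 — invert Sigma. det(Sigma) = 17·2 - (-2)² = 30.
  Sigma^{-1} = (1/det) · [[d, -b], [-b, a]] = [[0.0667, 0.0667],
 [0.0667, 0.5667]].

Step 3 — form the quadratic (x - mu)^T · Sigma^{-1} · (x - mu):
  Sigma^{-1} · (x - mu) = (-0.1333, -1.6333).
  (x - mu)^T · [Sigma^{-1} · (x - mu)] = (1)·(-0.1333) + (-3)·(-1.6333) = 4.7667.

Step 4 — take square root: d = √(4.7667) ≈ 2.1833.

d(x, mu) = √(4.7667) ≈ 2.1833


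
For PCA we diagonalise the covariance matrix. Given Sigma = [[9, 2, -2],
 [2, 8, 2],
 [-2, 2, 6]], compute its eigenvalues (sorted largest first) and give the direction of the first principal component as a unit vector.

Step 1 — characteristic polynomial p(λ) = det(λI - Sigma) = λ³ - tr·λ² + c_1·λ - det, where tr = trace, c_1 = sum of the principal 2×2 minors, det = det(Sigma):
  tr = 9 + 8 + 6 = 23,
  c_1 = (9·8 - (2)²) + (9·6 - (-2)²) + (8·6 - (2)²) = 68 + 50 + 44 = 162,
  det = 9·(8·6 - (2)²) - (2)·((2)·6 - (2)·(-2)) + (-2)·((2)·(2) - 8·(-2)) = 9·(44) - (2)·(16) + (-2)·(20) = 324.
  So p(λ) = λ³ - 23λ² + 162λ - 324.
Step 2 — look for an integer root (rational root theorem: any rational root is an integer divisor of 324). Testing λ = 9:
  p(9) = 729 - 1863 + 1458 - 324 = 0  ✓
  Dividing out (λ - 9): p(λ) = (λ - 9)(λ² - 14λ + 36).
Step 3 — remaining eigenvalues from the quadratic λ² - 14λ + 36 = 0:
  Δ = 14² - 4·36 = 196 - 144 = 52,  λ = (14 ± √52)/2 = (14 ± 7.2111)/2 ≈ 10.6056 or 3.3944.
  Sorted: λ_1 = 10.6056,  λ_2 = 9,  λ_3 = 3.3944  (check: sum = 23 = tr ✓).

Step 4 — unit eigenvector for λ_1 ≈ 10.6056: v spans the null space of (Sigma - λ_1 I), whose rows are
  r_1 = (-1.6056, 2, -2),  r_2 = (2, -2.6056, 2),  r_3 = (-2, 2, -4.6056).
  v is orthogonal to every row, so take v ∝ r_1 × r_2 = ((2)·(2) - (-2)·(-2.6056), (-2)·(2) - (-1.6056)·(2), (-1.6056)·(-2.6056) - (2)·(2)) ≈ (-1.2111, -0.7889, 0.1833).
  Rescale (multiply by -1 so the first nonzero entry is positive): u = (1.2111, 0.7889, -0.1833).
  ||u|| = √((1.2111)² + (0.7889)² + (-0.1833)²) = √(2.1227) ≈ 1.457,  v_1 = u/||u|| ≈ (0.8313, 0.5415, -0.1258) (||v_1|| = 1).

λ_1 = 10.6056,  λ_2 = 9,  λ_3 = 3.3944;  v_1 ≈ (0.8313, 0.5415, -0.1258)


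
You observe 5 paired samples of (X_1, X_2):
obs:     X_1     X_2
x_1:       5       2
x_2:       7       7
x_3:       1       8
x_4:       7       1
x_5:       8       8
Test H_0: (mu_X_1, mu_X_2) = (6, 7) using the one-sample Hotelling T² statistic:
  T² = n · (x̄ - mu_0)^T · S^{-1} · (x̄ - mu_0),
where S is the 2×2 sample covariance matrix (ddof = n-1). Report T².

Step 1 — sample mean vector:
  mean(X_1) = (5 + 7 + 1 + 7 + 8) / 5 = 28/5 = 5.6
  mean(X_2) = (2 + 7 + 8 + 1 + 8) / 5 = 26/5 = 5.2
  x̄ = (5.6, 5.2),  deviation x̄ - mu_0 = (5.6, 5.2) - (6, 7) = (-0.4, -1.8).

Step 2 — sample covariance matrix, S[i,j] = (1/(n-1)) · Σ_k (x_{k,i} - mean_i) · (x_{k,j} - mean_j), divisor n-1 = 4:
  S[X_1,X_1] = ((-0.6)·(-0.6) + (1.4)·(1.4) + (-4.6)·(-4.6) + (1.4)·(1.4) + (2.4)·(2.4)) / 4 = 31.2/4 = 7.8
  S[X_1,X_2] = ((-0.6)·(-3.2) + (1.4)·(1.8) + (-4.6)·(2.8) + (1.4)·(-4.2) + (2.4)·(2.8)) / 4 = -7.6/4 = -1.9
  S[X_2,X_2] = ((-3.2)·(-3.2) + (1.8)·(1.8) + (2.8)·(2.8) + (-4.2)·(-4.2) + (2.8)·(2.8)) / 4 = 46.8/4 = 11.7
  S = [[7.8, -1.9],
 [-1.9, 11.7]].

Step 3 — invert S. det(S) = 7.8·11.7 - (-1.9)² = 87.65.
  S^{-1} = (1/det) · [[d, -b], [-b, a]] = [[0.1335, 0.0217],
 [0.0217, 0.089]].

Step 4 — quadratic form (x̄ - mu_0)^T · S^{-1} · (x̄ - mu_0):
  S^{-1} · (x̄ - mu_0) = (-0.0924, -0.1689),
  (x̄ - mu_0)^T · [...] = (-0.4)·(-0.0924) + (-1.8)·(-0.1689) = 0.3409.

Step 5 — scale by n: T² = 5 · 0.3409 = 1.7045.

T² ≈ 1.7045


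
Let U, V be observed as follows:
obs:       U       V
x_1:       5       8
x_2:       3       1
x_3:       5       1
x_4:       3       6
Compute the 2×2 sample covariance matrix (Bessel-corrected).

Step 1 — column means:
  mean(U) = (5 + 3 + 5 + 3) / 4 = 16/4 = 4
  mean(V) = (8 + 1 + 1 + 6) / 4 = 16/4 = 4

Step 2 — sample covariance S[i,j] = (1/(n-1)) · Σ_k (x_{k,i} - mean_i) · (x_{k,j} - mean_j), with n-1 = 3.
  S[U,U] = ((1)·(1) + (-1)·(-1) + (1)·(1) + (-1)·(-1)) / 3 = 4/3 = 1.3333
  S[U,V] = ((1)·(4) + (-1)·(-3) + (1)·(-3) + (-1)·(2)) / 3 = 2/3 = 0.6667
  S[V,V] = ((4)·(4) + (-3)·(-3) + (-3)·(-3) + (2)·(2)) / 3 = 38/3 = 12.6667

S is symmetric (S[j,i] = S[i,j]). Assembling:

S = [[1.3333, 0.6667],
 [0.6667, 12.6667]]


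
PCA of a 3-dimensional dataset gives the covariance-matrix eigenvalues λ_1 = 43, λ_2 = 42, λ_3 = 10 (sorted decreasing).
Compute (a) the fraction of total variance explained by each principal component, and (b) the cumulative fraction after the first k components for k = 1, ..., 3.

Step 1 — total variance = trace(Sigma) = Σ λ_i = 43 + 42 + 10 = 95.

Step 2 — fraction explained by component i = λ_i / Σ λ:
  PC1: 43/95 = 0.4526
  PC2: 42/95 = 0.4421
  PC3: 10/95 = 0.1053

Step 3 — cumulative fraction after k components = (λ_1 + ... + λ_k) / Σ λ:
  k = 1: 43/95 = 0.4526
  k = 2: (43 + 42)/95 = 85/95 = 0.8947
  k = 3: (43 + 42 + 10)/95 = 95/95 = 1

Summary (fraction, with percent):

explained: PC1 0.4526 (45.26%), PC2 0.4421 (44.21%), PC3 0.1053 (10.53%);  cumulative: 0.4526, 0.8947, 1


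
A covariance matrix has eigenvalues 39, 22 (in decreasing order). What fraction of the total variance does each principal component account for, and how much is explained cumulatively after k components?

Step 1 — total variance = trace(Sigma) = Σ λ_i = 39 + 22 = 61.

Step 2 — fraction explained by component i = λ_i / Σ λ:
  PC1: 39/61 = 0.6393
  PC2: 22/61 = 0.3607

Step 3 — cumulative fraction after k components = (λ_1 + ... + λ_k) / Σ λ:
  k = 1: 39/61 = 0.6393
  k = 2: (39 + 22)/61 = 61/61 = 1

Summary (fraction, with percent):

explained: PC1 0.6393 (63.93%), PC2 0.3607 (36.07%);  cumulative: 0.6393, 1


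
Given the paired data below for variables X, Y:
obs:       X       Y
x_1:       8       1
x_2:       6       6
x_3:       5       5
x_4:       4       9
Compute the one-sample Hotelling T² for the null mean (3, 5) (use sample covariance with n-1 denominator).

Step 1 — sample mean vector:
  mean(X) = (8 + 6 + 5 + 4) / 4 = 23/4 = 5.75
  mean(Y) = (1 + 6 + 5 + 9) / 4 = 21/4 = 5.25
  x̄ = (5.75, 5.25),  deviation x̄ - mu_0 = (5.75, 5.25) - (3, 5) = (2.75, 0.25).

Step 2 — sample covariance matrix, S[i,j] = (1/(n-1)) · Σ_k (x_{k,i} - mean_i) · (x_{k,j} - mean_j), divisor n-1 = 3:
  S[X,X] = ((2.25)·(2.25) + (0.25)·(0.25) + (-0.75)·(-0.75) + (-1.75)·(-1.75)) / 3 = 8.75/3 = 2.9167
  S[X,Y] = ((2.25)·(-4.25) + (0.25)·(0.75) + (-0.75)·(-0.25) + (-1.75)·(3.75)) / 3 = -15.75/3 = -5.25
  S[Y,Y] = ((-4.25)·(-4.25) + (0.75)·(0.75) + (-0.25)·(-0.25) + (3.75)·(3.75)) / 3 = 32.75/3 = 10.9167
  S = [[2.9167, -5.25],
 [-5.25, 10.9167]].

Step 3 — invert S. det(S) = 2.9167·10.9167 - (-5.25)² = 4.2778.
  S^{-1} = (1/det) · [[d, -b], [-b, a]] = [[2.5519, 1.2273],
 [1.2273, 0.6818]].

Step 4 — quadratic form (x̄ - mu_0)^T · S^{-1} · (x̄ - mu_0):
  S^{-1} · (x̄ - mu_0) = (7.3247, 3.5455),
  (x̄ - mu_0)^T · [...] = (2.75)·(7.3247) + (0.25)·(3.5455) = 21.0292.

Step 5 — scale by n: T² = 4 · 21.0292 = 84.1169.

T² ≈ 84.1169


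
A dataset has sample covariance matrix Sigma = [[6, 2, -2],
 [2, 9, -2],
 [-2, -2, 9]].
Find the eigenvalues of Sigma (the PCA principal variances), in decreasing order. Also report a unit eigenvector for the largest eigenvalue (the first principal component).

Step 1 — characteristic polynomial p(λ) = det(λI - Sigma) = λ³ - tr·λ² + c_1·λ - det, where tr = trace, c_1 = sum of the principal 2×2 minors, det = det(Sigma):
  tr = 6 + 9 + 9 = 24,
  c_1 = (6·9 - (2)²) + (6·9 - (-2)²) + (9·9 - (-2)²) = 50 + 50 + 77 = 177,
  det = 6·(9·9 - (-2)²) - (2)·((2)·9 - (-2)·(-2)) + (-2)·((2)·(-2) - 9·(-2)) = 6·(77) - (2)·(14) + (-2)·(14) = 406.
  So p(λ) = λ³ - 24λ² + 177λ - 406.
Step 2 — look for an integer root (rational root theorem: any rational root is an integer divisor of 406). Testing λ = 7:
  p(7) = 343 - 1176 + 1239 - 406 = 0  ✓
  Dividing out (λ - 7): p(λ) = (λ - 7)(λ² - 17λ + 58).
Step 3 — remaining eigenvalues from the quadratic λ² - 17λ + 58 = 0:
  Δ = 17² - 4·58 = 289 - 232 = 57,  λ = (17 ± √57)/2 = (17 ± 7.5498)/2 ≈ 12.2749 or 4.7251.
  Sorted: λ_1 = 12.2749,  λ_2 = 7,  λ_3 = 4.7251  (check: sum = 24 = tr ✓).

Step 4 — unit eigenvector for λ_1 ≈ 12.2749: v spans the null space of (Sigma - λ_1 I), whose rows are
  r_1 = (-6.2749, 2, -2),  r_2 = (2, -3.2749, -2),  r_3 = (-2, -2, -3.2749).
  v is orthogonal to every row, so take v ∝ r_1 × r_2 = ((2)·(-2) - (-2)·(-3.2749), (-2)·(2) - (-6.2749)·(-2), (-6.2749)·(-3.2749) - (2)·(2)) ≈ (-10.5498, -16.5498, 16.5498).
  Rescale (multiply by -1 so the first nonzero entry is positive): u = (10.5498, 16.5498, -16.5498).
  ||u|| = √((10.5498)² + (16.5498)² + (-16.5498)²) = √(659.093) ≈ 25.6728,  v_1 = u/||u|| ≈ (0.4109, 0.6446, -0.6446) (||v_1|| = 1).

λ_1 = 12.2749,  λ_2 = 7,  λ_3 = 4.7251;  v_1 ≈ (0.4109, 0.6446, -0.6446)


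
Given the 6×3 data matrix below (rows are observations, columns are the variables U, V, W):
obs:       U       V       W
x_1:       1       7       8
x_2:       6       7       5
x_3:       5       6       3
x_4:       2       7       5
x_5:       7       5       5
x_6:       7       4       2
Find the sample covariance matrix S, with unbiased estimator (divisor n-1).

Step 1 — column means:
  mean(U) = (1 + 6 + 5 + 2 + 7 + 7) / 6 = 28/6 = 4.6667
  mean(V) = (7 + 7 + 6 + 7 + 5 + 4) / 6 = 36/6 = 6
  mean(W) = (8 + 5 + 3 + 5 + 5 + 2) / 6 = 28/6 = 4.6667

Step 2 — sample covariance S[i,j] = (1/(n-1)) · Σ_k (x_{k,i} - mean_i) · (x_{k,j} - mean_j), with n-1 = 5.
  S[U,U] = ((-3.6667)·(-3.6667) + (1.3333)·(1.3333) + (0.3333)·(0.3333) + (-2.6667)·(-2.6667) + (2.3333)·(2.3333) + (2.3333)·(2.3333)) / 5 = 33.3333/5 = 6.6667
  S[U,V] = ((-3.6667)·(1) + (1.3333)·(1) + (0.3333)·(0) + (-2.6667)·(1) + (2.3333)·(-1) + (2.3333)·(-2)) / 5 = -12/5 = -2.4
  S[U,W] = ((-3.6667)·(3.3333) + (1.3333)·(0.3333) + (0.3333)·(-1.6667) + (-2.6667)·(0.3333) + (2.3333)·(0.3333) + (2.3333)·(-2.6667)) / 5 = -18.6667/5 = -3.7333
  S[V,V] = ((1)·(1) + (1)·(1) + (0)·(0) + (1)·(1) + (-1)·(-1) + (-2)·(-2)) / 5 = 8/5 = 1.6
  S[V,W] = ((1)·(3.3333) + (1)·(0.3333) + (0)·(-1.6667) + (1)·(0.3333) + (-1)·(0.3333) + (-2)·(-2.6667)) / 5 = 9/5 = 1.8
  S[W,W] = ((3.3333)·(3.3333) + (0.3333)·(0.3333) + (-1.6667)·(-1.6667) + (0.3333)·(0.3333) + (0.3333)·(0.3333) + (-2.6667)·(-2.6667)) / 5 = 21.3333/5 = 4.2667

S is symmetric (S[j,i] = S[i,j]). Assembling:

S = [[6.6667, -2.4, -3.7333],
 [-2.4, 1.6, 1.8],
 [-3.7333, 1.8, 4.2667]]


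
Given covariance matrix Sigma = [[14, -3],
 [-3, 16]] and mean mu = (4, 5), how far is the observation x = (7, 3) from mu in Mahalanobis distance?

Step 1 — centre the observation: (x - mu) = (3, -2).

Step 2 — invert Sigma. det(Sigma) = 14·16 - (-3)² = 215.
  Sigma^{-1} = (1/det) · [[d, -b], [-b, a]] = [[0.0744, 0.014],
 [0.014, 0.0651]].

Step 3 — form the quadratic (x - mu)^T · Sigma^{-1} · (x - mu):
  Sigma^{-1} · (x - mu) = (0.1953, -0.0884).
  (x - mu)^T · [Sigma^{-1} · (x - mu)] = (3)·(0.1953) + (-2)·(-0.0884) = 0.7628.

Step 4 — take square root: d = √(0.7628) ≈ 0.8734.

d(x, mu) = √(0.7628) ≈ 0.8734


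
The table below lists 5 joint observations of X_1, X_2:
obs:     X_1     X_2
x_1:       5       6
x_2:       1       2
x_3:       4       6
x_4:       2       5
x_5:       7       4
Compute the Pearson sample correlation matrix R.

Step 1 — column means:
  mean(X_1) = (5 + 1 + 4 + 2 + 7) / 5 = 19/5 = 3.8
  mean(X_2) = (6 + 2 + 6 + 5 + 4) / 5 = 23/5 = 4.6

Step 2 — sample variances and covariances s[i,j] = (1/(n-1)) · Σ_k (x_{k,i} - mean_i) · (x_{k,j} - mean_j), with n-1 = 4:
  s[X_1,X_1] = ((1.2)·(1.2) + (-2.8)·(-2.8) + (0.2)·(0.2) + (-1.8)·(-1.8) + (3.2)·(3.2)) / 4 = 22.8/4 = 5.7
  s[X_1,X_2] = ((1.2)·(1.4) + (-2.8)·(-2.6) + (0.2)·(1.4) + (-1.8)·(0.4) + (3.2)·(-0.6)) / 4 = 6.6/4 = 1.65
  s[X_2,X_2] = ((1.4)·(1.4) + (-2.6)·(-2.6) + (1.4)·(1.4) + (0.4)·(0.4) + (-0.6)·(-0.6)) / 4 = 11.2/4 = 2.8
  Sample standard deviations s_i = √(s[i,i]):
  s(X_1) = √(5.7) = 2.3875
  s(X_2) = √(2.8) = 1.6733

Step 3 — r_{ij} = s_{ij} / (s_i · s_j):
  r[X_1,X_1] = 1 (diagonal).
  r[X_1,X_2] = 1.65 / (2.3875 · 1.6733) = 1.65 / 3.995 = 0.413
  r[X_2,X_2] = 1 (diagonal).

R is symmetric with unit diagonal. Assembling:

R = [[1, 0.413],
 [0.413, 1]]


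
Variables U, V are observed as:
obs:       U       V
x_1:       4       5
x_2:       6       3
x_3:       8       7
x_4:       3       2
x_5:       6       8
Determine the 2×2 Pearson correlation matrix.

Step 1 — column means:
  mean(U) = (4 + 6 + 8 + 3 + 6) / 5 = 27/5 = 5.4
  mean(V) = (5 + 3 + 7 + 2 + 8) / 5 = 25/5 = 5

Step 2 — sample variances and covariances s[i,j] = (1/(n-1)) · Σ_k (x_{k,i} - mean_i) · (x_{k,j} - mean_j), with n-1 = 4:
  s[U,U] = ((-1.4)·(-1.4) + (0.6)·(0.6) + (2.6)·(2.6) + (-2.4)·(-2.4) + (0.6)·(0.6)) / 4 = 15.2/4 = 3.8
  s[U,V] = ((-1.4)·(0) + (0.6)·(-2) + (2.6)·(2) + (-2.4)·(-3) + (0.6)·(3)) / 4 = 13/4 = 3.25
  s[V,V] = ((0)·(0) + (-2)·(-2) + (2)·(2) + (-3)·(-3) + (3)·(3)) / 4 = 26/4 = 6.5
  Sample standard deviations s_i = √(s[i,i]):
  s(U) = √(3.8) = 1.9494
  s(V) = √(6.5) = 2.5495

Step 3 — r_{ij} = s_{ij} / (s_i · s_j):
  r[U,U] = 1 (diagonal).
  r[U,V] = 3.25 / (1.9494 · 2.5495) = 3.25 / 4.9699 = 0.6539
  r[V,V] = 1 (diagonal).

R is symmetric with unit diagonal. Assembling:

R = [[1, 0.6539],
 [0.6539, 1]]


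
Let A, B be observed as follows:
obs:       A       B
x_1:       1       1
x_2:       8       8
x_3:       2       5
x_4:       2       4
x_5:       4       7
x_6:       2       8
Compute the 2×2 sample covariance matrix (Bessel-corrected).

Step 1 — column means:
  mean(A) = (1 + 8 + 2 + 2 + 4 + 2) / 6 = 19/6 = 3.1667
  mean(B) = (1 + 8 + 5 + 4 + 7 + 8) / 6 = 33/6 = 5.5

Step 2 — sample covariance S[i,j] = (1/(n-1)) · Σ_k (x_{k,i} - mean_i) · (x_{k,j} - mean_j), with n-1 = 5.
  S[A,A] = ((-2.1667)·(-2.1667) + (4.8333)·(4.8333) + (-1.1667)·(-1.1667) + (-1.1667)·(-1.1667) + (0.8333)·(0.8333) + (-1.1667)·(-1.1667)) / 5 = 32.8333/5 = 6.5667
  S[A,B] = ((-2.1667)·(-4.5) + (4.8333)·(2.5) + (-1.1667)·(-0.5) + (-1.1667)·(-1.5) + (0.8333)·(1.5) + (-1.1667)·(2.5)) / 5 = 22.5/5 = 4.5
  S[B,B] = ((-4.5)·(-4.5) + (2.5)·(2.5) + (-0.5)·(-0.5) + (-1.5)·(-1.5) + (1.5)·(1.5) + (2.5)·(2.5)) / 5 = 37.5/5 = 7.5

S is symmetric (S[j,i] = S[i,j]). Assembling:

S = [[6.5667, 4.5],
 [4.5, 7.5]]


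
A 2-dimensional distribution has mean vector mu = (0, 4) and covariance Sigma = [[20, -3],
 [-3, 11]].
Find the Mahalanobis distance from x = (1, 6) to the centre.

Step 1 — centre the observation: (x - mu) = (1, 2).

Step 2 — invert Sigma. det(Sigma) = 20·11 - (-3)² = 211.
  Sigma^{-1} = (1/det) · [[d, -b], [-b, a]] = [[0.0521, 0.0142],
 [0.0142, 0.0948]].

Step 3 — form the quadratic (x - mu)^T · Sigma^{-1} · (x - mu):
  Sigma^{-1} · (x - mu) = (0.0806, 0.2038).
  (x - mu)^T · [Sigma^{-1} · (x - mu)] = (1)·(0.0806) + (2)·(0.2038) = 0.4882.

Step 4 — take square root: d = √(0.4882) ≈ 0.6987.

d(x, mu) = √(0.4882) ≈ 0.6987


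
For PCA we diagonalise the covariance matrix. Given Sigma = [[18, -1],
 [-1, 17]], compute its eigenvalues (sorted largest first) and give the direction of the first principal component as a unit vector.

Step 1 — characteristic polynomial of 2×2 Sigma:
  det(Sigma - λI) = λ² - trace · λ + det = 0.
  trace = 18 + 17 = 35, det = 18·17 - (-1)² = 305.
Step 2 — discriminant:
  Δ = trace² - 4·det = 1225 - 1220 = 5.
Step 3 — eigenvalues:
  λ = (trace ± √Δ)/2 = (35 ± 2.2361)/2,
  λ_1 = 18.618,  λ_2 = 16.382.

Step 4 — unit eigenvector for λ_1: solve (Sigma - λ_1 I)v = 0. First row:
  (18 - 18.618)·v_x + (-1)·v_y = 0, i.e. (-0.618)·v_x + (-1)·v_y = 0,
  so v ∝ (b, λ_1 - a) = (-1, 0.618); multiply by -1 so the first entry is positive: u = (1, -0.618).
  ||u|| = √((1)² + (-0.618)²) = √(1.382) ≈ 1.1756,
  v_1 = u/||u|| ≈ (0.8507, -0.5257) (||v_1|| = 1).

λ_1 = 18.618,  λ_2 = 16.382;  v_1 ≈ (0.8507, -0.5257)


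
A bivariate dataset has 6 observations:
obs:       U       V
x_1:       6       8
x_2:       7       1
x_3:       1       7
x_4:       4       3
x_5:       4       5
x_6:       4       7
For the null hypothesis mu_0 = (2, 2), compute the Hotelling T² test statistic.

Step 1 — sample mean vector:
  mean(U) = (6 + 7 + 1 + 4 + 4 + 4) / 6 = 26/6 = 4.3333
  mean(V) = (8 + 1 + 7 + 3 + 5 + 7) / 6 = 31/6 = 5.1667
  x̄ = (4.3333, 5.1667),  deviation x̄ - mu_0 = (4.3333, 5.1667) - (2, 2) = (2.3333, 3.1667).

Step 2 — sample covariance matrix, S[i,j] = (1/(n-1)) · Σ_k (x_{k,i} - mean_i) · (x_{k,j} - mean_j), divisor n-1 = 5:
  S[U,U] = ((1.6667)·(1.6667) + (2.6667)·(2.6667) + (-3.3333)·(-3.3333) + (-0.3333)·(-0.3333) + (-0.3333)·(-0.3333) + (-0.3333)·(-0.3333)) / 5 = 21.3333/5 = 4.2667
  S[U,V] = ((1.6667)·(2.8333) + (2.6667)·(-4.1667) + (-3.3333)·(1.8333) + (-0.3333)·(-2.1667) + (-0.3333)·(-0.1667) + (-0.3333)·(1.8333)) / 5 = -12.3333/5 = -2.4667
  S[V,V] = ((2.8333)·(2.8333) + (-4.1667)·(-4.1667) + (1.8333)·(1.8333) + (-2.1667)·(-2.1667) + (-0.1667)·(-0.1667) + (1.8333)·(1.8333)) / 5 = 36.8333/5 = 7.3667
  S = [[4.2667, -2.4667],
 [-2.4667, 7.3667]].

Step 3 — invert S. det(S) = 4.2667·7.3667 - (-2.4667)² = 25.3467.
  S^{-1} = (1/det) · [[d, -b], [-b, a]] = [[0.2906, 0.0973],
 [0.0973, 0.1683]].

Step 4 — quadratic form (x̄ - mu_0)^T · S^{-1} · (x̄ - mu_0):
  S^{-1} · (x̄ - mu_0) = (0.9863, 0.7601),
  (x̄ - mu_0)^T · [...] = (2.3333)·(0.9863) + (3.1667)·(0.7601) = 4.7085.

Step 5 — scale by n: T² = 6 · 4.7085 = 28.2509.

T² ≈ 28.2509


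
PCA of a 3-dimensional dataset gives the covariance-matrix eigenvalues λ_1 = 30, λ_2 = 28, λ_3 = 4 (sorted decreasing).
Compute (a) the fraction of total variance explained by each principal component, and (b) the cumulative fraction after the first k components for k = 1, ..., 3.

Step 1 — total variance = trace(Sigma) = Σ λ_i = 30 + 28 + 4 = 62.

Step 2 — fraction explained by component i = λ_i / Σ λ:
  PC1: 30/62 = 0.4839
  PC2: 28/62 = 0.4516
  PC3: 4/62 = 0.0645

Step 3 — cumulative fraction after k components = (λ_1 + ... + λ_k) / Σ λ:
  k = 1: 30/62 = 0.4839
  k = 2: (30 + 28)/62 = 58/62 = 0.9355
  k = 3: (30 + 28 + 4)/62 = 62/62 = 1

Summary (fraction, with percent):

explained: PC1 0.4839 (48.39%), PC2 0.4516 (45.16%), PC3 0.0645 (6.45%);  cumulative: 0.4839, 0.9355, 1


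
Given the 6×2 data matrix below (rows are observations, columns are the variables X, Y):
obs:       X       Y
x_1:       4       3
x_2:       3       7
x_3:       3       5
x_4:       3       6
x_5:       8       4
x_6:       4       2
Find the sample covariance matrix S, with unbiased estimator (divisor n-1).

Step 1 — column means:
  mean(X) = (4 + 3 + 3 + 3 + 8 + 4) / 6 = 25/6 = 4.1667
  mean(Y) = (3 + 7 + 5 + 6 + 4 + 2) / 6 = 27/6 = 4.5

Step 2 — sample covariance S[i,j] = (1/(n-1)) · Σ_k (x_{k,i} - mean_i) · (x_{k,j} - mean_j), with n-1 = 5.
  S[X,X] = ((-0.1667)·(-0.1667) + (-1.1667)·(-1.1667) + (-1.1667)·(-1.1667) + (-1.1667)·(-1.1667) + (3.8333)·(3.8333) + (-0.1667)·(-0.1667)) / 5 = 18.8333/5 = 3.7667
  S[X,Y] = ((-0.1667)·(-1.5) + (-1.1667)·(2.5) + (-1.1667)·(0.5) + (-1.1667)·(1.5) + (3.8333)·(-0.5) + (-0.1667)·(-2.5)) / 5 = -6.5/5 = -1.3
  S[Y,Y] = ((-1.5)·(-1.5) + (2.5)·(2.5) + (0.5)·(0.5) + (1.5)·(1.5) + (-0.5)·(-0.5) + (-2.5)·(-2.5)) / 5 = 17.5/5 = 3.5

S is symmetric (S[j,i] = S[i,j]). Assembling:

S = [[3.7667, -1.3],
 [-1.3, 3.5]]


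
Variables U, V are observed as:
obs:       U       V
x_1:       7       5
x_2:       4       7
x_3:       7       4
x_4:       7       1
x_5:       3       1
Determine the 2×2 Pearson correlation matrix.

Step 1 — column means:
  mean(U) = (7 + 4 + 7 + 7 + 3) / 5 = 28/5 = 5.6
  mean(V) = (5 + 7 + 4 + 1 + 1) / 5 = 18/5 = 3.6

Step 2 — sample variances and covariances s[i,j] = (1/(n-1)) · Σ_k (x_{k,i} - mean_i) · (x_{k,j} - mean_j), with n-1 = 4:
  s[U,U] = ((1.4)·(1.4) + (-1.6)·(-1.6) + (1.4)·(1.4) + (1.4)·(1.4) + (-2.6)·(-2.6)) / 4 = 15.2/4 = 3.8
  s[U,V] = ((1.4)·(1.4) + (-1.6)·(3.4) + (1.4)·(0.4) + (1.4)·(-2.6) + (-2.6)·(-2.6)) / 4 = 0.2/4 = 0.05
  s[V,V] = ((1.4)·(1.4) + (3.4)·(3.4) + (0.4)·(0.4) + (-2.6)·(-2.6) + (-2.6)·(-2.6)) / 4 = 27.2/4 = 6.8
  Sample standard deviations s_i = √(s[i,i]):
  s(U) = √(3.8) = 1.9494
  s(V) = √(6.8) = 2.6077

Step 3 — r_{ij} = s_{ij} / (s_i · s_j):
  r[U,U] = 1 (diagonal).
  r[U,V] = 0.05 / (1.9494 · 2.6077) = 0.05 / 5.0833 = 0.0098
  r[V,V] = 1 (diagonal).

R is symmetric with unit diagonal. Assembling:

R = [[1, 0.0098],
 [0.0098, 1]]


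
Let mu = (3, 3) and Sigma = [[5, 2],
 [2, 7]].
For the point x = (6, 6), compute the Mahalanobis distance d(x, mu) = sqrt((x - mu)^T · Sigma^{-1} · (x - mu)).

Step 1 — centre the observation: (x - mu) = (3, 3).

Step 2 — invert Sigma. det(Sigma) = 5·7 - (2)² = 31.
  Sigma^{-1} = (1/det) · [[d, -b], [-b, a]] = [[0.2258, -0.0645],
 [-0.0645, 0.1613]].

Step 3 — form the quadratic (x - mu)^T · Sigma^{-1} · (x - mu):
  Sigma^{-1} · (x - mu) = (0.4839, 0.2903).
  (x - mu)^T · [Sigma^{-1} · (x - mu)] = (3)·(0.4839) + (3)·(0.2903) = 2.3226.

Step 4 — take square root: d = √(2.3226) ≈ 1.524.

d(x, mu) = √(2.3226) ≈ 1.524


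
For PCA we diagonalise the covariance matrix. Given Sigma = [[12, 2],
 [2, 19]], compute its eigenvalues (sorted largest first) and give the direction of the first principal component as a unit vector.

Step 1 — characteristic polynomial of 2×2 Sigma:
  det(Sigma - λI) = λ² - trace · λ + det = 0.
  trace = 12 + 19 = 31, det = 12·19 - (2)² = 224.
Step 2 — discriminant:
  Δ = trace² - 4·det = 961 - 896 = 65.
Step 3 — eigenvalues:
  λ = (trace ± √Δ)/2 = (31 ± 8.0623)/2,
  λ_1 = 19.5311,  λ_2 = 11.4689.

Step 4 — unit eigenvector for λ_1: solve (Sigma - λ_1 I)v = 0. First row:
  (12 - 19.5311)·v_x + (2)·v_y = 0, i.e. (-7.5311)·v_x + (2)·v_y = 0,
  so v ∝ (b, λ_1 - a) = (2, 7.5311) = u.
  ||u|| = √((2)² + (7.5311)²) = √(60.7179) ≈ 7.7922,
  v_1 = u/||u|| ≈ (0.2567, 0.9665) (||v_1|| = 1).

λ_1 = 19.5311,  λ_2 = 11.4689;  v_1 ≈ (0.2567, 0.9665)


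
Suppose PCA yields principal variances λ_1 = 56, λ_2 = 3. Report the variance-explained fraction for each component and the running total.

Step 1 — total variance = trace(Sigma) = Σ λ_i = 56 + 3 = 59.

Step 2 — fraction explained by component i = λ_i / Σ λ:
  PC1: 56/59 = 0.9492
  PC2: 3/59 = 0.0508

Step 3 — cumulative fraction after k components = (λ_1 + ... + λ_k) / Σ λ:
  k = 1: 56/59 = 0.9492
  k = 2: (56 + 3)/59 = 59/59 = 1

Summary (fraction, with percent):

explained: PC1 0.9492 (94.92%), PC2 0.0508 (5.08%);  cumulative: 0.9492, 1


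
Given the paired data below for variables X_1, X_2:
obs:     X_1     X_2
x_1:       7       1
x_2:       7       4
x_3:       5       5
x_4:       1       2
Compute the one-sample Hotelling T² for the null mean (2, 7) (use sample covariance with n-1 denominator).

Step 1 — sample mean vector:
  mean(X_1) = (7 + 7 + 5 + 1) / 4 = 20/4 = 5
  mean(X_2) = (1 + 4 + 5 + 2) / 4 = 12/4 = 3
  x̄ = (5, 3),  deviation x̄ - mu_0 = (5, 3) - (2, 7) = (3, -4).

Step 2 — sample covariance matrix, S[i,j] = (1/(n-1)) · Σ_k (x_{k,i} - mean_i) · (x_{k,j} - mean_j), divisor n-1 = 3:
  S[X_1,X_1] = ((2)·(2) + (2)·(2) + (0)·(0) + (-4)·(-4)) / 3 = 24/3 = 8
  S[X_1,X_2] = ((2)·(-2) + (2)·(1) + (0)·(2) + (-4)·(-1)) / 3 = 2/3 = 0.6667
  S[X_2,X_2] = ((-2)·(-2) + (1)·(1) + (2)·(2) + (-1)·(-1)) / 3 = 10/3 = 3.3333
  S = [[8, 0.6667],
 [0.6667, 3.3333]].

Step 3 — invert S. det(S) = 8·3.3333 - (0.6667)² = 26.2222.
  S^{-1} = (1/det) · [[d, -b], [-b, a]] = [[0.1271, -0.0254],
 [-0.0254, 0.3051]].

Step 4 — quadratic form (x̄ - mu_0)^T · S^{-1} · (x̄ - mu_0):
  S^{-1} · (x̄ - mu_0) = (0.4831, -1.2966),
  (x̄ - mu_0)^T · [...] = (3)·(0.4831) + (-4)·(-1.2966) = 6.6356.

Step 5 — scale by n: T² = 4 · 6.6356 = 26.5424.

T² ≈ 26.5424


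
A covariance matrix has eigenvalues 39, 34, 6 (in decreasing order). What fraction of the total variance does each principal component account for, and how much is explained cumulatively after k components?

Step 1 — total variance = trace(Sigma) = Σ λ_i = 39 + 34 + 6 = 79.

Step 2 — fraction explained by component i = λ_i / Σ λ:
  PC1: 39/79 = 0.4937
  PC2: 34/79 = 0.4304
  PC3: 6/79 = 0.0759

Step 3 — cumulative fraction after k components = (λ_1 + ... + λ_k) / Σ λ:
  k = 1: 39/79 = 0.4937
  k = 2: (39 + 34)/79 = 73/79 = 0.9241
  k = 3: (39 + 34 + 6)/79 = 79/79 = 1

Summary (fraction, with percent):

explained: PC1 0.4937 (49.37%), PC2 0.4304 (43.04%), PC3 0.0759 (7.59%);  cumulative: 0.4937, 0.9241, 1


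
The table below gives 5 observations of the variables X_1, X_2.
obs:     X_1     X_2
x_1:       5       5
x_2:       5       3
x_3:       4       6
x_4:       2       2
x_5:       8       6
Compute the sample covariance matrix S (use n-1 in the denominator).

Step 1 — column means:
  mean(X_1) = (5 + 5 + 4 + 2 + 8) / 5 = 24/5 = 4.8
  mean(X_2) = (5 + 3 + 6 + 2 + 6) / 5 = 22/5 = 4.4

Step 2 — sample covariance S[i,j] = (1/(n-1)) · Σ_k (x_{k,i} - mean_i) · (x_{k,j} - mean_j), with n-1 = 4.
  S[X_1,X_1] = ((0.2)·(0.2) + (0.2)·(0.2) + (-0.8)·(-0.8) + (-2.8)·(-2.8) + (3.2)·(3.2)) / 4 = 18.8/4 = 4.7
  S[X_1,X_2] = ((0.2)·(0.6) + (0.2)·(-1.4) + (-0.8)·(1.6) + (-2.8)·(-2.4) + (3.2)·(1.6)) / 4 = 10.4/4 = 2.6
  S[X_2,X_2] = ((0.6)·(0.6) + (-1.4)·(-1.4) + (1.6)·(1.6) + (-2.4)·(-2.4) + (1.6)·(1.6)) / 4 = 13.2/4 = 3.3

S is symmetric (S[j,i] = S[i,j]). Assembling:

S = [[4.7, 2.6],
 [2.6, 3.3]]


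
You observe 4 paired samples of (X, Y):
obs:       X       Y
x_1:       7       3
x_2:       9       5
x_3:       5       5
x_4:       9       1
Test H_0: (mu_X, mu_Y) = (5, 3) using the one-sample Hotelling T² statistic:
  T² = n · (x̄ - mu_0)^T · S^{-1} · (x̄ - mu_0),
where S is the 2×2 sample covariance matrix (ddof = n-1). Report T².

Step 1 — sample mean vector:
  mean(X) = (7 + 9 + 5 + 9) / 4 = 30/4 = 7.5
  mean(Y) = (3 + 5 + 5 + 1) / 4 = 14/4 = 3.5
  x̄ = (7.5, 3.5),  deviation x̄ - mu_0 = (7.5, 3.5) - (5, 3) = (2.5, 0.5).

Step 2 — sample covariance matrix, S[i,j] = (1/(n-1)) · Σ_k (x_{k,i} - mean_i) · (x_{k,j} - mean_j), divisor n-1 = 3:
  S[X,X] = ((-0.5)·(-0.5) + (1.5)·(1.5) + (-2.5)·(-2.5) + (1.5)·(1.5)) / 3 = 11/3 = 3.6667
  S[X,Y] = ((-0.5)·(-0.5) + (1.5)·(1.5) + (-2.5)·(1.5) + (1.5)·(-2.5)) / 3 = -5/3 = -1.6667
  S[Y,Y] = ((-0.5)·(-0.5) + (1.5)·(1.5) + (1.5)·(1.5) + (-2.5)·(-2.5)) / 3 = 11/3 = 3.6667
  S = [[3.6667, -1.6667],
 [-1.6667, 3.6667]].

Step 3 — invert S. det(S) = 3.6667·3.6667 - (-1.6667)² = 10.6667.
  S^{-1} = (1/det) · [[d, -b], [-b, a]] = [[0.3438, 0.1563],
 [0.1563, 0.3438]].

Step 4 — quadratic form (x̄ - mu_0)^T · S^{-1} · (x̄ - mu_0):
  S^{-1} · (x̄ - mu_0) = (0.9375, 0.5625),
  (x̄ - mu_0)^T · [...] = (2.5)·(0.9375) + (0.5)·(0.5625) = 2.625.

Step 5 — scale by n: T² = 4 · 2.625 = 10.5.

T² ≈ 10.5


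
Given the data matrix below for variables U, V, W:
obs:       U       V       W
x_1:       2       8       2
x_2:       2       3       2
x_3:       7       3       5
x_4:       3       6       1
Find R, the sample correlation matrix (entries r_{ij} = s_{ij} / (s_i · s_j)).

Step 1 — column means:
  mean(U) = (2 + 2 + 7 + 3) / 4 = 14/4 = 3.5
  mean(V) = (8 + 3 + 3 + 6) / 4 = 20/4 = 5
  mean(W) = (2 + 2 + 5 + 1) / 4 = 10/4 = 2.5

Step 2 — sample variances and covariances s[i,j] = (1/(n-1)) · Σ_k (x_{k,i} - mean_i) · (x_{k,j} - mean_j), with n-1 = 3:
  s[U,U] = ((-1.5)·(-1.5) + (-1.5)·(-1.5) + (3.5)·(3.5) + (-0.5)·(-0.5)) / 3 = 17/3 = 5.6667
  s[U,V] = ((-1.5)·(3) + (-1.5)·(-2) + (3.5)·(-2) + (-0.5)·(1)) / 3 = -9/3 = -3
  s[U,W] = ((-1.5)·(-0.5) + (-1.5)·(-0.5) + (3.5)·(2.5) + (-0.5)·(-1.5)) / 3 = 11/3 = 3.6667
  s[V,V] = ((3)·(3) + (-2)·(-2) + (-2)·(-2) + (1)·(1)) / 3 = 18/3 = 6
  s[V,W] = ((3)·(-0.5) + (-2)·(-0.5) + (-2)·(2.5) + (1)·(-1.5)) / 3 = -7/3 = -2.3333
  s[W,W] = ((-0.5)·(-0.5) + (-0.5)·(-0.5) + (2.5)·(2.5) + (-1.5)·(-1.5)) / 3 = 9/3 = 3
  Sample standard deviations s_i = √(s[i,i]):
  s(U) = √(5.6667) = 2.3805
  s(V) = √(6) = 2.4495
  s(W) = √(3) = 1.7321

Step 3 — r_{ij} = s_{ij} / (s_i · s_j):
  r[U,U] = 1 (diagonal).
  r[U,V] = -3 / (2.3805 · 2.4495) = -3 / 5.831 = -0.5145
  r[U,W] = 3.6667 / (2.3805 · 1.7321) = 3.6667 / 4.1231 = 0.8893
  r[V,V] = 1 (diagonal).
  r[V,W] = -2.3333 / (2.4495 · 1.7321) = -2.3333 / 4.2426 = -0.55
  r[W,W] = 1 (diagonal).

R is symmetric with unit diagonal. Assembling:

R = [[1, -0.5145, 0.8893],
 [-0.5145, 1, -0.55],
 [0.8893, -0.55, 1]]


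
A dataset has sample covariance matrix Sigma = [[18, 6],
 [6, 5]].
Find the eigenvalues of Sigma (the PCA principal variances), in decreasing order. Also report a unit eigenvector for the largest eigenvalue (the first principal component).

Step 1 — characteristic polynomial of 2×2 Sigma:
  det(Sigma - λI) = λ² - trace · λ + det = 0.
  trace = 18 + 5 = 23, det = 18·5 - (6)² = 54.
Step 2 — discriminant:
  Δ = trace² - 4·det = 529 - 216 = 313.
Step 3 — eigenvalues:
  λ = (trace ± √Δ)/2 = (23 ± 17.6918)/2,
  λ_1 = 20.3459,  λ_2 = 2.6541.

Step 4 — unit eigenvector for λ_1: solve (Sigma - λ_1 I)v = 0. First row:
  (18 - 20.3459)·v_x + (6)·v_y = 0, i.e. (-2.3459)·v_x + (6)·v_y = 0,
  so v ∝ (b, λ_1 - a) = (6, 2.3459) = u.
  ||u|| = √((6)² + (2.3459)²) = √(41.5033) ≈ 6.4423,
  v_1 = u/||u|| ≈ (0.9313, 0.3641) (||v_1|| = 1).

λ_1 = 20.3459,  λ_2 = 2.6541;  v_1 ≈ (0.9313, 0.3641)


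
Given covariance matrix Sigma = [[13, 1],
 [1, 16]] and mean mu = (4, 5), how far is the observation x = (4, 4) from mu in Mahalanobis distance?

Step 1 — centre the observation: (x - mu) = (0, -1).

Step 2 — invert Sigma. det(Sigma) = 13·16 - (1)² = 207.
  Sigma^{-1} = (1/det) · [[d, -b], [-b, a]] = [[0.0773, -0.0048],
 [-0.0048, 0.0628]].

Step 3 — form the quadratic (x - mu)^T · Sigma^{-1} · (x - mu):
  Sigma^{-1} · (x - mu) = (0.0048, -0.0628).
  (x - mu)^T · [Sigma^{-1} · (x - mu)] = (0)·(0.0048) + (-1)·(-0.0628) = 0.0628.

Step 4 — take square root: d = √(0.0628) ≈ 0.2506.

d(x, mu) = √(0.0628) ≈ 0.2506


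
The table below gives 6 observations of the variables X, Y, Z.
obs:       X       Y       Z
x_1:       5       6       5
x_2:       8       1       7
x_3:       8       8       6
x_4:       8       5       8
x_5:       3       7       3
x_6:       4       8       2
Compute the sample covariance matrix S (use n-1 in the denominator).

Step 1 — column means:
  mean(X) = (5 + 8 + 8 + 8 + 3 + 4) / 6 = 36/6 = 6
  mean(Y) = (6 + 1 + 8 + 5 + 7 + 8) / 6 = 35/6 = 5.8333
  mean(Z) = (5 + 7 + 6 + 8 + 3 + 2) / 6 = 31/6 = 5.1667

Step 2 — sample covariance S[i,j] = (1/(n-1)) · Σ_k (x_{k,i} - mean_i) · (x_{k,j} - mean_j), with n-1 = 5.
  S[X,X] = ((-1)·(-1) + (2)·(2) + (2)·(2) + (2)·(2) + (-3)·(-3) + (-2)·(-2)) / 5 = 26/5 = 5.2
  S[X,Y] = ((-1)·(0.1667) + (2)·(-4.8333) + (2)·(2.1667) + (2)·(-0.8333) + (-3)·(1.1667) + (-2)·(2.1667)) / 5 = -15/5 = -3
  S[X,Z] = ((-1)·(-0.1667) + (2)·(1.8333) + (2)·(0.8333) + (2)·(2.8333) + (-3)·(-2.1667) + (-2)·(-3.1667)) / 5 = 24/5 = 4.8
  S[Y,Y] = ((0.1667)·(0.1667) + (-4.8333)·(-4.8333) + (2.1667)·(2.1667) + (-0.8333)·(-0.8333) + (1.1667)·(1.1667) + (2.1667)·(2.1667)) / 5 = 34.8333/5 = 6.9667
  S[Y,Z] = ((0.1667)·(-0.1667) + (-4.8333)·(1.8333) + (2.1667)·(0.8333) + (-0.8333)·(2.8333) + (1.1667)·(-2.1667) + (2.1667)·(-3.1667)) / 5 = -18.8333/5 = -3.7667
  S[Z,Z] = ((-0.1667)·(-0.1667) + (1.8333)·(1.8333) + (0.8333)·(0.8333) + (2.8333)·(2.8333) + (-2.1667)·(-2.1667) + (-3.1667)·(-3.1667)) / 5 = 26.8333/5 = 5.3667

S is symmetric (S[j,i] = S[i,j]). Assembling:

S = [[5.2, -3, 4.8],
 [-3, 6.9667, -3.7667],
 [4.8, -3.7667, 5.3667]]
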